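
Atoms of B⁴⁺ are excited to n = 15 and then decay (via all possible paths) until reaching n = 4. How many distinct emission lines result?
66

The electron can occupy levels n = 4, 5, ..., 15 during de-excitation — that is m = 15 - 4 + 1 = 12 distinct levels.

The number of distinct spectral lines equals the number of ways to choose 2 of these m levels (each pair gives one possible emission transition):

Number of lines = m(m-1)/2 = 12×11/2 = 66

These correspond to all possible transitions between the 12 levels:
15 → 14, 15 → 13, 15 → 12, 15 → 11, 15 → 10, 15 → 9, 15 → 8, 15 → 7...

Each transition produces a photon with a unique energy (and thus wavelength). This count does not depend on Z.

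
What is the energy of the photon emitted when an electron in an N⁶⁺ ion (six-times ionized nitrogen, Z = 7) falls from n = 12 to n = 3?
69.44576 eV

The energy levels are E_n = -13.6057 Z² eV / n².

Energy at n = 12: E_12 = -13.6057 × 7² / 12² = -4.62971736 eV
Energy at n = 3: E_3 = -13.6057 × 7² / 3² = -74.07547778 eV

For emission (electron falling to lower state), the photon energy is:
E_photon = E_12 - E_3 = |-4.62971736 - (-74.07547778)|
E_photon = 69.44576 eV

This energy is carried away by the emitted photon.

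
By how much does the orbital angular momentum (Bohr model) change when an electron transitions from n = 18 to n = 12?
6.3274e-34 J·s (or 6ℏ)

In the Bohr model, L_n = nℏ where ℏ = 1.054572e-34 J·s.

L_18 = 18ℏ = 1.898230e-33 J·s
L_12 = 12ℏ = 1.265486e-33 J·s

ΔL = L_18 - L_12 = (18 - 12)ℏ = 6ℏ
ΔL = 6 × 1.054572e-34 J·s = 6.3274e-34 J·s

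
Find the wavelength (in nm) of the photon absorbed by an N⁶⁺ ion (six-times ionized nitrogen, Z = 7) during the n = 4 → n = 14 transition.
32.400538 nm

First, find the transition energy using E_n = -13.6057 Z² / n² eV:
E_4 = -13.6057 × 7² / 4² = -41.66745625 eV
E_14 = -13.6057 × 7² / 14² = -3.40142500 eV

Photon energy: |ΔE| = |E_14 - E_4| = 38.26603125 eV

Convert to wavelength using E = hc/λ with hc = 1239.84 eV·nm:
λ = hc/E = 1239.84 eV·nm / 38.26603125 eV
λ = 32.400538 nm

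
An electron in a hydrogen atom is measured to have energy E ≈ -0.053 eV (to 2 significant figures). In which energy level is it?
n = 16

The exact energy levels follow E_n = -13.6057 eV / n².

The measured value (-0.053 eV) is reported to only 2 significant figures, so we must test candidate n values and see which one matches to that precision.

Candidate energies:
  n = 14:  E = -13.6057/14² = -0.069417 eV
  n = 15:  E = -13.6057/15² = -0.060470 eV
  n = 16:  E = -13.6057/16² = -0.053147 eV  ← matches
  n = 17:  E = -13.6057/17² = -0.047079 eV
  n = 18:  E = -13.6057/18² = -0.041993 eV

Checking against the measurement of -0.053 eV (2 sig figs), only n = 16 agrees:
E_16 = -0.053147 eV, which rounds to -0.053 eV ✓

Therefore n = 16.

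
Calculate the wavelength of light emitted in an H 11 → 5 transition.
2871.43440 nm

First, find the transition energy using E_n = -13.6057 / n² eV:
E_11 = -13.6057 / 11² = -0.11244380165 eV
E_5 = -13.6057 / 5² = -0.54422800000 eV

Photon energy: |ΔE| = |E_5 - E_11| = 0.43178419835 eV

Convert to wavelength using E = hc/λ with hc = 1239.84 eV·nm:
λ = hc/E = 1239.84 eV·nm / 0.43178419835 eV
λ = 2871.43440 nm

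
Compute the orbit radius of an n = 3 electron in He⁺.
0.2381 nm (or 2.3813 Å)

The Bohr radius formula is:
r_n = n² a₀ / Z

where a₀ = 0.0529177 nm is the Bohr radius.

For He⁺ (Z = 2) at n = 3:
r_3 = 3² × 0.0529177 nm / 2
r_3 = 9 × 0.0529177 nm / 2
r_3 = 0.47626 nm / 2
r_3 = 0.2381 nm

The electron orbits at approximately 0.2381 nm from the nucleus.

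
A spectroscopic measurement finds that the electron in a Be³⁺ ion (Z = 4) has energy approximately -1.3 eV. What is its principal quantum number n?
n = 13

The exact energy levels follow E_n = -13.6057 Z² / n² eV with Z = 4.

The measured value (-1.3 eV) is reported to only 2 significant figures, so we must test candidate n values and see which one matches to that precision.

Candidate energies:
  n = 11:  E = -13.6057 × 4² / 11² = -1.79910 eV
  n = 12:  E = -13.6057 × 4² / 12² = -1.51174 eV
  n = 13:  E = -13.6057 × 4² / 13² = -1.28811 eV  ← matches
  n = 14:  E = -13.6057 × 4² / 14² = -1.11067 eV
  n = 15:  E = -13.6057 × 4² / 15² = -0.96752 eV

Checking against the measurement of -1.3 eV (2 sig figs), only n = 13 agrees:
E_13 = -1.28811 eV, which rounds to -1.3 eV ✓

Therefore n = 13.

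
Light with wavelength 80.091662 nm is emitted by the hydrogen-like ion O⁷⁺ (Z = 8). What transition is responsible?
n = 10 → n = 6

First, find the photon energy from the wavelength (hc = 1239.84 eV·nm):
E = hc/λ = 1239.84 eV·nm / 80.091662 nm = 15.480263 eV

The energy levels of O⁷⁺ satisfy E_n = -13.6057 × 8² / n² eV, so an emission n_i → n_f releases
ΔE = 13.6057 × 8² × (1/n_f² − 1/n_i²) eV.

Setting ΔE equal to the photon energy:
1/n_f² − 1/n_i² = 15.480263 / (13.6057 × 8²) = 0.017777778

Since 1/n_i² must be positive, we need 1/n_f² > 0.017777778, i.e. n_f ≤ 7. For each allowed n_f, solve n_i = (1/n_f² − 0.017777778)^(−1/2) and check whether it is a whole number:
  n_f = 1: 1/n_i² = 1.000000000 − 0.017777778 = 0.982222222 → n_i = 1.009  (not an integer) ✗
  n_f = 2: 1/n_i² = 0.250000000 − 0.017777778 = 0.232222222 → n_i = 2.075  (not an integer) ✗
  n_f = 3: 1/n_i² = 0.111111111 − 0.017777778 = 0.093333333 → n_i = 3.273  (not an integer) ✗
  n_f = 4: 1/n_i² = 0.062500000 − 0.017777778 = 0.044722222 → n_i = 4.729  (not an integer) ✗
  n_f = 5: 1/n_i² = 0.040000000 − 0.017777778 = 0.022222222 → n_i = 6.708  (not an integer) ✗
  n_f = 6: 1/n_i² = 0.027777778 − 0.017777778 = 0.010000000 → n_i = 10.000  → integer, n_i = 10 ✓
  n_f = 7: 1/n_i² = 0.020408163 − 0.017777778 = 0.002630385 → n_i = 19.498  (not an integer) ✗

Only n_f = 6 gives an integer upper level, n_i = 10.

The transition is from n = 10 to n = 6 (emission).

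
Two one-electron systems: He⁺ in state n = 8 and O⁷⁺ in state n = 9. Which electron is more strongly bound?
O⁷⁺ at n = 9 (E = -10.750 eV)

Using E_n = -13.6057 Z² / n² eV:

He⁺ (Z = 2) at n = 8:
E = -13.6057 × 2² / 8² = -13.6057 × 4 / 64 = -0.850356 eV

O⁷⁺ (Z = 8) at n = 9:
E = -13.6057 × 8² / 9² = -13.6057 × 64 / 81 = -10.750183 eV

Since -10.750183 eV < -0.850356 eV,
O⁷⁺ at n = 9 is more tightly bound (requires more energy to ionize).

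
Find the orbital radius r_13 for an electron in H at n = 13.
8.9431 nm (or 89.4309 Å)

The Bohr radius formula is:
r_n = n² a₀ / Z

where a₀ = 0.0529177 nm is the Bohr radius.

For H (Z = 1) at n = 13:
r_13 = 13² × 0.0529177 nm / 1
r_13 = 169 × 0.0529177 nm / 1
r_13 = 8.94309 nm / 1
r_13 = 8.9431 nm

The electron orbits at approximately 8.9431 nm from the nucleus.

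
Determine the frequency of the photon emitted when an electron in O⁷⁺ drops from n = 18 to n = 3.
2.27e+16 Hz

First, find the transition energy:
E_18 = -13.6057 × 8² / 18² = -2.6875457 eV
E_3 = -13.6057 × 8² / 3² = -96.7516444 eV
|ΔE| = |E_3 - E_18| = 94.0640987 eV

Convert to Joules: E = 94.0640987 eV × (1.602177 × 10⁻¹⁹ J/eV) = 1.5071e-17 J

Using E = hf:
f = E/h = 1.5071e-17 J / (6.62607 × 10⁻³⁴ J·s)
f = 2.27e+16 Hz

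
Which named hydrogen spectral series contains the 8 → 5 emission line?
Pfund series

The spectral series in hydrogen are named based on the final (lower) energy level:
- Lyman series: n_final = 1 (ultraviolet)
- Balmer series: n_final = 2 (visible/near-UV)
- Paschen series: n_final = 3 (infrared)
- Brackett series: n_final = 4 (infrared)
- Pfund series: n_final = 5 (far infrared)

Since this transition ends at n = 5, it belongs to the Pfund series.

For reference, this 8 → 5 line has photon energy
ΔE = 13.6057 eV × (1/5² - 1/8²) = 0.33163893750 eV,
corresponding to wavelength λ = hc/ΔE = 1239.84 eV·nm / 0.33163893750 eV = 3738.52362 nm in the far infrared region.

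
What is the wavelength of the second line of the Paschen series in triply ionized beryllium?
80.091662 nm

The lines of a series are numbered from the longest wavelength (smallest ΔE) outward; the second line is the transition from n = n_f + 2 to n_f.
The Paschen series has all transitions ending at n_f = 3.

For Be³⁺ (Z = 4), the second line (β-line) is the jump from n = 5 to n = 3:
E_5 = -13.6057 × 4² / 5² = -8.70764800 eV
E_3 = -13.6057 × 4² / 3² = -24.18791111 eV
ΔE = E_5 - E_3 = 15.48026311 eV

λ = hc/E = 1239.84 eV·nm / 15.48026311 eV
λ = 80.091662 nm

This is the β-line of the Paschen series in Be³⁺.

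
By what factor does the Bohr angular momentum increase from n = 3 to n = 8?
2.6667

In the Bohr model, L_n = nℏ, so the ratio is purely the ratio of quantum numbers:

L_8/L_3 = 8ℏ / 3ℏ = 8/3 = 2.6667

The angular momentum scales linearly with n.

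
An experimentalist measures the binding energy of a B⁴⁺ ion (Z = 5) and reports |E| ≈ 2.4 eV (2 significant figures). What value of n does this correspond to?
n = 12

The exact energy levels follow E_n = -13.6057 Z² / n² eV with Z = 5.

The measured value (-2.4 eV) is reported to only 2 significant figures, so we must test candidate n values and see which one matches to that precision.

Candidate energies:
  n = 10:  E = -13.6057 × 5² / 10² = -3.40143 eV
  n = 11:  E = -13.6057 × 5² / 11² = -2.81110 eV
  n = 12:  E = -13.6057 × 5² / 12² = -2.36210 eV  ← matches
  n = 13:  E = -13.6057 × 5² / 13² = -2.01268 eV
  n = 14:  E = -13.6057 × 5² / 14² = -1.73542 eV

Checking against the measurement of -2.4 eV (2 sig figs), only n = 12 agrees:
E_12 = -2.36210 eV, which rounds to -2.4 eV ✓

Therefore n = 12.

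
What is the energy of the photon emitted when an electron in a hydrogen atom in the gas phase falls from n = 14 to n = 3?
1.4423 eV

The energy levels are E_n = -13.6057 eV / n².

Energy at n = 14: E_14 = -13.6057 / 14² = -0.0694168 eV
Energy at n = 3: E_3 = -13.6057 / 3² = -1.5117444 eV

For emission (electron falling to lower state), the photon energy is:
E_photon = E_14 - E_3 = |-0.0694168 - (-1.5117444)|
E_photon = 1.4423 eV

This energy is carried away by the emitted photon.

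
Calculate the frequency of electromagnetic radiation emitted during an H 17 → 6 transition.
8.00e+13 Hz

First, find the transition energy:
E_17 = -13.6057 / 17² = -0.047079 eV
E_6 = -13.6057 / 6² = -0.377936 eV
|ΔE| = |E_6 - E_17| = 0.330857 eV

Convert to Joules: E = 0.330857 eV × (1.602177 × 10⁻¹⁹ J/eV) = 5.3009e-20 J

Using E = hf:
f = E/h = 5.3009e-20 J / (6.62607 × 10⁻³⁴ J·s)
f = 8.00e+13 Hz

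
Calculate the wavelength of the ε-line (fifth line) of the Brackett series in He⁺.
454.231 nm

The lines of a series are numbered from the longest wavelength (smallest ΔE) outward; the fifth line is the transition from n = n_f + 5 to n_f.
The Brackett series has all transitions ending at n_f = 4.

For He⁺ (Z = 2), the fifth line (ε-line) is the jump from n = 9 to n = 4:
E_9 = -13.6057 × 2² / 9² = -0.6718864 eV
E_4 = -13.6057 × 2² / 4² = -3.4014250 eV
ΔE = E_9 - E_4 = 2.7295386 eV

λ = hc/E = 1239.84 eV·nm / 2.7295386 eV
λ = 454.231 nm

This is the ε-line of the Brackett series in He⁺.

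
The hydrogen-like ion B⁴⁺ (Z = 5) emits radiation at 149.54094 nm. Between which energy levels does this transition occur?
n = 8 → n = 5

First, find the photon energy from the wavelength (hc = 1239.84 eV·nm):
E = hc/λ = 1239.84 eV·nm / 149.54094 nm = 8.2909737 eV

The energy levels of B⁴⁺ satisfy E_n = -13.6057 × 5² / n² eV, so an emission n_i → n_f releases
ΔE = 13.6057 × 5² × (1/n_f² − 1/n_i²) eV.

Setting ΔE equal to the photon energy:
1/n_f² − 1/n_i² = 8.2909737 / (13.6057 × 5²) = 0.024375001

Since 1/n_i² must be positive, we need 1/n_f² > 0.024375001, i.e. n_f ≤ 6. For each allowed n_f, solve n_i = (1/n_f² − 0.024375001)^(−1/2) and check whether it is a whole number:
  n_f = 1: 1/n_i² = 1.000000000 − 0.024375001 = 0.975624999 → n_i = 1.012  (not an integer) ✗
  n_f = 2: 1/n_i² = 0.250000000 − 0.024375001 = 0.225624999 → n_i = 2.105  (not an integer) ✗
  n_f = 3: 1/n_i² = 0.111111111 − 0.024375001 = 0.086736110 → n_i = 3.395  (not an integer) ✗
  n_f = 4: 1/n_i² = 0.062500000 − 0.024375001 = 0.038124999 → n_i = 5.121  (not an integer) ✗
  n_f = 5: 1/n_i² = 0.040000000 − 0.024375001 = 0.015624999 → n_i = 8.000  → integer, n_i = 8 ✓
  n_f = 6: 1/n_i² = 0.027777778 − 0.024375001 = 0.003402777 → n_i = 17.143  (not an integer) ✗

Only n_f = 5 gives an integer upper level, n_i = 8.

The transition is from n = 8 to n = 5 (emission).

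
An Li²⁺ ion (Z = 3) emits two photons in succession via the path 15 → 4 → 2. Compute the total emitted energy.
30.0686 eV

The energy levels of Li²⁺ are E_n = -13.6057 × 3² / n² eV.

First transition (15 → 4):
ΔE₁ = |E_4 - E_15|
ΔE₁ = |-7.6532062500 - (-0.5442280000)| = 7.1089783 eV

Second transition (4 → 2):
ΔE₂ = |E_2 - E_4|
ΔE₂ = |-30.6128250000 - (-7.6532062500)| = 22.9596188 eV

Total energy released:
E_total = ΔE₁ + ΔE₂ = 7.1089783 + 22.9596188 = 30.0686 eV

Note: This equals the direct transition 15 → 2: 30.0686 eV ✓
Energy is conserved regardless of the path taken.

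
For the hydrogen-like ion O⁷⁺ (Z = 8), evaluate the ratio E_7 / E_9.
1.65

Using E_n = -13.6057 Z² / n² eV with Z = 8:

E_7 = -13.6057 × 8² / 7² = -870.7648 / 49 = -17.77071020 eV
E_9 = -13.6057 × 8² / 9² = -870.7648 / 81 = -10.75018272 eV

The ratio is:
E_7/E_9 = (-17.77071020) / (-10.75018272)
E_7/E_9 = (-870.7648/49) / (-870.7648/81)
E_7/E_9 = 81/49
E_7/E_9 = 1.65
(Note: the Z² factors cancel in the ratio.)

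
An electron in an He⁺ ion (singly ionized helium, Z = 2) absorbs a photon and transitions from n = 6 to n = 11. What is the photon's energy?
1.061969 eV

The energy levels of a hydrogen-like atom are E_n = -13.6057 Z² eV / n².

Energy at n = 6: E_6 = -13.6057 × 2² / 6² = -1.511744444 eV
Energy at n = 11: E_11 = -13.6057 × 2² / 11² = -0.449775207 eV

The excitation energy is the difference:
ΔE = E_11 - E_6
ΔE = -0.449775207 - (-1.511744444)
ΔE = 1.061969 eV

Since this is positive, energy must be absorbed (photon absorption).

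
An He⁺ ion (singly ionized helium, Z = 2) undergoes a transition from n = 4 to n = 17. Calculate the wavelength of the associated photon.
385.869 nm

First, find the transition energy using E_n = -13.6057 Z² / n² eV:
E_4 = -13.6057 × 2² / 4² = -3.4014250 eV
E_17 = -13.6057 × 2² / 17² = -0.1883142 eV

Photon energy: |ΔE| = |E_17 - E_4| = 3.2131108 eV

Convert to wavelength using E = hc/λ with hc = 1239.84 eV·nm:
λ = hc/E = 1239.84 eV·nm / 3.2131108 eV
λ = 385.869 nm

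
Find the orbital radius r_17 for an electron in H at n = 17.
15.2932 nm (or 152.9322 Å)

The Bohr radius formula is:
r_n = n² a₀ / Z

where a₀ = 0.0529177 nm is the Bohr radius.

For H (Z = 1) at n = 17:
r_17 = 17² × 0.0529177 nm / 1
r_17 = 289 × 0.0529177 nm / 1
r_17 = 15.29322 nm / 1
r_17 = 15.2932 nm

The electron orbits at approximately 15.2932 nm from the nucleus.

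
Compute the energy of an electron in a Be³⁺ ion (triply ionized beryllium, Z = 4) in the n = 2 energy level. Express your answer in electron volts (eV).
-54.42 eV

The energy levels of a hydrogen-like atom are given by:
E_n = -13.6057 Z² / n² eV  (with Z = 4 for Be³⁺)

For n = 2:
E_2 = -13.6057 × 4² / 2²
E_2 = -13.6057 × 16 / 4
E_2 = -54.42 eV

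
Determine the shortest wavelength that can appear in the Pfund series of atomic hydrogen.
2278.16 nm

The series limit corresponds to the transition from n = ∞ to n = 5.
This is the highest energy (shortest wavelength) transition in the Pfund series.

E_∞ = 0 eV
E_5 = -13.6057 / 5² = -0.54422800 eV

Energy at series limit:
ΔE = E_∞ - E_5 = 0 - (-0.54422800) = 0.54422800 eV
λ = hc/E = 1239.84 eV·nm / 0.54422800 eV = 2278.16 nm

This energy equals the ionization energy from the n = 5 state of hydrogen.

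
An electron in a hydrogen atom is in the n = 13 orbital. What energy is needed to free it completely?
0.0805 eV

The ionization energy is the energy needed to remove the electron completely (n → ∞).

For hydrogen, E_n = -13.6057 eV / n².

At n = 13: E_13 = -13.6057 / 13² = -0.0805071 eV
At n = ∞: E_∞ = 0 eV

Ionization energy = E_∞ - E_13 = 0 - (-0.0805071) = 0.0805071 eV
Ionization energy ≈ 0.0805 eV

This is also called the binding energy of the electron in state n = 13.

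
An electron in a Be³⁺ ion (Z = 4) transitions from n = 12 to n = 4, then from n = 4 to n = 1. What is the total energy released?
216.179 eV

The energy levels of Be³⁺ are E_n = -13.6057 × 4² / n² eV.

First transition (12 → 4):
ΔE₁ = |E_4 - E_12|
ΔE₁ = |-13.605700000 - (-1.511744444)| = 12.093956 eV

Second transition (4 → 1):
ΔE₂ = |E_1 - E_4|
ΔE₂ = |-217.691200000 - (-13.605700000)| = 204.085500 eV

Total energy released:
E_total = ΔE₁ + ΔE₂ = 12.093956 + 204.085500 = 216.179 eV

Note: This equals the direct transition 12 → 1: 216.179 eV ✓
Energy is conserved regardless of the path taken.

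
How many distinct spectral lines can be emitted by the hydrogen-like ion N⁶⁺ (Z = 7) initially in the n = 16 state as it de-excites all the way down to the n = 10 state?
21

The electron can occupy levels n = 10, 11, ..., 16 during de-excitation — that is m = 16 - 10 + 1 = 7 distinct levels.

The number of distinct spectral lines equals the number of ways to choose 2 of these m levels (each pair gives one possible emission transition):

Number of lines = m(m-1)/2 = 7×6/2 = 21

These correspond to all possible transitions between the 7 levels:
16 → 15, 16 → 14, 16 → 13, 16 → 12, 16 → 11, 16 → 10, 15 → 14, 15 → 13...

Each transition produces a photon with a unique energy (and thus wavelength). This count does not depend on Z.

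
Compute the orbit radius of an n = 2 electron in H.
0.2117 nm (or 2.1167 Å)

The Bohr radius formula is:
r_n = n² a₀ / Z

where a₀ = 0.0529177 nm is the Bohr radius.

For H (Z = 1) at n = 2:
r_2 = 2² × 0.0529177 nm / 1
r_2 = 4 × 0.0529177 nm / 1
r_2 = 0.21167 nm / 1
r_2 = 0.2117 nm

The electron orbits at approximately 0.2117 nm from the nucleus.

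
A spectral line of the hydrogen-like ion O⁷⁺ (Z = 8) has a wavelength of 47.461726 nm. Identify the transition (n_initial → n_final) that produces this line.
n = 10 → n = 5

First, find the photon energy from the wavelength (hc = 1239.84 eV·nm):
E = hc/λ = 1239.84 eV·nm / 47.461726 nm = 26.122944 eV

The energy levels of O⁷⁺ satisfy E_n = -13.6057 × 8² / n² eV, so an emission n_i → n_f releases
ΔE = 13.6057 × 8² × (1/n_f² − 1/n_i²) eV.

Setting ΔE equal to the photon energy:
1/n_f² − 1/n_i² = 26.122944 / (13.6057 × 8²) = 0.030000000

Since 1/n_i² must be positive, we need 1/n_f² > 0.030000000, i.e. n_f ≤ 5. For each allowed n_f, solve n_i = (1/n_f² − 0.030000000)^(−1/2) and check whether it is a whole number:
  n_f = 1: 1/n_i² = 1.000000000 − 0.030000000 = 0.970000000 → n_i = 1.015  (not an integer) ✗
  n_f = 2: 1/n_i² = 0.250000000 − 0.030000000 = 0.220000000 → n_i = 2.132  (not an integer) ✗
  n_f = 3: 1/n_i² = 0.111111111 − 0.030000000 = 0.081111111 → n_i = 3.511  (not an integer) ✗
  n_f = 4: 1/n_i² = 0.062500000 − 0.030000000 = 0.032500000 → n_i = 5.547  (not an integer) ✗
  n_f = 5: 1/n_i² = 0.040000000 − 0.030000000 = 0.010000000 → n_i = 10.000  → integer, n_i = 10 ✓

Only n_f = 5 gives an integer upper level, n_i = 10.

The transition is from n = 10 to n = 5 (emission).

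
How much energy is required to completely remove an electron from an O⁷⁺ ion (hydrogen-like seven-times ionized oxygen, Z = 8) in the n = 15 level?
3.870066 eV

The ionization energy is the energy needed to remove the electron completely (n → ∞).

For a hydrogen-like ion with Z = 8, E_n = -13.6057 Z² / n² eV.

At n = 15: E_15 = -13.6057 × 8² / 15² = -3.870065778 eV
At n = ∞: E_∞ = 0 eV

Ionization energy = E_∞ - E_15 = 0 - (-3.870065778) = 3.870065778 eV
Ionization energy ≈ 3.870066 eV

This is also called the binding energy of the electron in state n = 15.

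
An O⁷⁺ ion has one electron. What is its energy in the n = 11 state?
-7.19640 eV

For hydrogen-like ions, the energy levels scale with Z²:
E_n = -13.6057 Z² / n² eV

For O⁷⁺ (Z = 8) at n = 11:
E_11 = -13.6057 × 8² / 11²
E_11 = -13.6057 × 64 / 121
E_11 = -870.7648 / 121
E_11 = -7.19640 eV

The energy is 64 times more negative than hydrogen at the same n due to the stronger nuclear charge.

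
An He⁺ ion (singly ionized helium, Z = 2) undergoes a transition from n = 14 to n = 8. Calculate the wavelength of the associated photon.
2164.94504 nm

First, find the transition energy using E_n = -13.6057 Z² / n² eV:
E_14 = -13.6057 × 2² / 14² = -0.27766734694 eV
E_8 = -13.6057 × 2² / 8² = -0.85035625000 eV

Photon energy: |ΔE| = |E_8 - E_14| = 0.57268890306 eV

Convert to wavelength using E = hc/λ with hc = 1239.84 eV·nm:
λ = hc/E = 1239.84 eV·nm / 0.57268890306 eV
λ = 2164.94504 nm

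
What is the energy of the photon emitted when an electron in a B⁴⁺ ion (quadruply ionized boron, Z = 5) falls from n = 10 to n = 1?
336.741 eV

The energy levels are E_n = -13.6057 Z² eV / n².

Energy at n = 10: E_10 = -13.6057 × 5² / 10² = -3.401425 eV
Energy at n = 1: E_1 = -13.6057 × 5² / 1² = -340.142500 eV

For emission (electron falling to lower state), the photon energy is:
E_photon = E_10 - E_1 = |-3.401425 - (-340.142500)|
E_photon = 336.741 eV

This energy is carried away by the emitted photon.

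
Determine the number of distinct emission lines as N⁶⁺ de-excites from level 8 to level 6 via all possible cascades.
3

The electron can occupy levels n = 6, 7, ..., 8 during de-excitation — that is m = 8 - 6 + 1 = 3 distinct levels.

The number of distinct spectral lines equals the number of ways to choose 2 of these m levels (each pair gives one possible emission transition):

Number of lines = m(m-1)/2 = 3×2/2 = 3

These correspond to all possible transitions between the 3 levels:
8 → 7, 8 → 6, 7 → 6

Each transition produces a photon with a unique energy (and thus wavelength). This count does not depend on Z.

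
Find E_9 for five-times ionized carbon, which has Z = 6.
-6.046978 eV

For hydrogen-like ions, the energy levels scale with Z²:
E_n = -13.6057 Z² / n² eV

For C⁵⁺ (Z = 6) at n = 9:
E_9 = -13.6057 × 6² / 9²
E_9 = -13.6057 × 36 / 81
E_9 = -489.8052 / 81
E_9 = -6.046978 eV

The energy is 36 times more negative than hydrogen at the same n due to the stronger nuclear charge.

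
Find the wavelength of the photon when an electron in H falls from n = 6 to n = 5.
7455.80562 nm

First, find the transition energy using E_n = -13.6057 / n² eV:
E_6 = -13.6057 / 6² = -0.37793611111 eV
E_5 = -13.6057 / 5² = -0.54422800000 eV

Photon energy: |ΔE| = |E_5 - E_6| = 0.16629188889 eV

Convert to wavelength using E = hc/λ with hc = 1239.84 eV·nm:
λ = hc/E = 1239.84 eV·nm / 0.16629188889 eV
λ = 7455.80562 nm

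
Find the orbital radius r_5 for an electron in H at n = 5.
1.3229 nm (or 13.2294 Å)

The Bohr radius formula is:
r_n = n² a₀ / Z

where a₀ = 0.0529177 nm is the Bohr radius.

For H (Z = 1) at n = 5:
r_5 = 5² × 0.0529177 nm / 1
r_5 = 25 × 0.0529177 nm / 1
r_5 = 1.32294 nm / 1
r_5 = 1.3229 nm

The electron orbits at approximately 1.3229 nm from the nucleus.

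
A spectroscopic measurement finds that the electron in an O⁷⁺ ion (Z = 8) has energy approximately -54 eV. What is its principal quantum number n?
n = 4

The exact energy levels follow E_n = -13.6057 Z² / n² eV with Z = 8.

The measured value (-54 eV) is reported to only 2 significant figures, so we must test candidate n values and see which one matches to that precision.

Candidate energies:
  n = 2:  E = -13.6057 × 8² / 2² = -217.69120 eV
  n = 3:  E = -13.6057 × 8² / 3² = -96.75164 eV
  n = 4:  E = -13.6057 × 8² / 4² = -54.42280 eV  ← matches
  n = 5:  E = -13.6057 × 8² / 5² = -34.83059 eV
  n = 6:  E = -13.6057 × 8² / 6² = -24.18791 eV

Checking against the measurement of -54 eV (2 sig figs), only n = 4 agrees:
E_4 = -54.42280 eV, which rounds to -54 eV ✓

Therefore n = 4.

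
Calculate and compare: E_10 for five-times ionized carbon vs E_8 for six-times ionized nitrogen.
N⁶⁺ at n = 8 (E = -10.417 eV)

Using E_n = -13.6057 Z² / n² eV:

C⁵⁺ (Z = 6) at n = 10:
E = -13.6057 × 6² / 10² = -13.6057 × 36 / 100 = -4.898052 eV

N⁶⁺ (Z = 7) at n = 8:
E = -13.6057 × 7² / 8² = -13.6057 × 49 / 64 = -10.416864 eV

Since -10.416864 eV < -4.898052 eV,
N⁶⁺ at n = 8 is more tightly bound (requires more energy to ionize).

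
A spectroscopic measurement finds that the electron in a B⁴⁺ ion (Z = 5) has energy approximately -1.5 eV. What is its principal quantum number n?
n = 15

The exact energy levels follow E_n = -13.6057 Z² / n² eV with Z = 5.

The measured value (-1.5 eV) is reported to only 2 significant figures, so we must test candidate n values and see which one matches to that precision.

Candidate energies:
  n = 13:  E = -13.6057 × 5² / 13² = -2.01268 eV
  n = 14:  E = -13.6057 × 5² / 14² = -1.73542 eV
  n = 15:  E = -13.6057 × 5² / 15² = -1.51174 eV  ← matches
  n = 16:  E = -13.6057 × 5² / 16² = -1.32868 eV
  n = 17:  E = -13.6057 × 5² / 17² = -1.17696 eV

Checking against the measurement of -1.5 eV (2 sig figs), only n = 15 agrees:
E_15 = -1.51174 eV, which rounds to -1.5 eV ✓

Therefore n = 15.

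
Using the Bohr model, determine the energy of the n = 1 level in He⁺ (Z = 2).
-54.42280 eV

For hydrogen-like ions, the energy levels scale with Z²:
E_n = -13.6057 Z² / n² eV

For He⁺ (Z = 2) at n = 1:
E_1 = -13.6057 × 2² / 1²
E_1 = -13.6057 × 4 / 1
E_1 = -54.4228 / 1
E_1 = -54.42280 eV

The energy is 4 times more negative than hydrogen at the same n due to the stronger nuclear charge.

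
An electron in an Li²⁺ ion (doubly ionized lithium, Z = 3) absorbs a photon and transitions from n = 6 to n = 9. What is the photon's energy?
1.890 eV

The energy levels of a hydrogen-like atom are E_n = -13.6057 Z² eV / n².

Energy at n = 6: E_6 = -13.6057 × 3² / 6² = -3.401425 eV
Energy at n = 9: E_9 = -13.6057 × 3² / 9² = -1.511744 eV

The excitation energy is the difference:
ΔE = E_9 - E_6
ΔE = -1.511744 - (-3.401425)
ΔE = 1.890 eV

Since this is positive, energy must be absorbed (photon absorption).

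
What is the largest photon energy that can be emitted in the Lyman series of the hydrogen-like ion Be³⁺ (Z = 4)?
217.691 eV

The series limit corresponds to the transition from n = ∞ to n = 1.
This is the highest energy (shortest wavelength) transition in the Lyman series.

E_∞ = 0 eV
E_1 = -13.6057 × 4² / 1² = -217.691 eV

Energy at series limit:
ΔE = E_∞ - E_1 = 0 - (-217.691) = 217.691 eV

This energy equals the ionization energy from the n = 1 state of Be³⁺.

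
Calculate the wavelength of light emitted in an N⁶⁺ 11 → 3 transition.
18.082502 nm

First, find the transition energy using E_n = -13.6057 Z² / n² eV:
E_11 = -13.6057 × 7² / 11² = -5.50974628 eV
E_3 = -13.6057 × 7² / 3² = -74.07547778 eV

Photon energy: |ΔE| = |E_3 - E_11| = 68.56573150 eV

Convert to wavelength using E = hc/λ with hc = 1239.84 eV·nm:
λ = hc/E = 1239.84 eV·nm / 68.56573150 eV
λ = 18.082502 nm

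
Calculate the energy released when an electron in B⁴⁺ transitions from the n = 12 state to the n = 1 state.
337.78 eV

The energy levels are E_n = -13.6057 Z² eV / n².

Energy at n = 12: E_12 = -13.6057 × 5² / 12² = -2.36210 eV
Energy at n = 1: E_1 = -13.6057 × 5² / 1² = -340.14250 eV

For emission (electron falling to lower state), the photon energy is:
E_photon = E_12 - E_1 = |-2.36210 - (-340.14250)|
E_photon = 337.78 eV

This energy is carried away by the emitted photon.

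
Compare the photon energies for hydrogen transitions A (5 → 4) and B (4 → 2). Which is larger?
4 → 2

Calculate the energy for each transition:

Transition 5 → 4:
ΔE₁ = |E_4 - E_5| = |-13.6057/4² - (-13.6057/5²)|
ΔE₁ = |-0.85035625000 - (-0.54422800000)| = 0.30612825 eV

Transition 4 → 2:
ΔE₂ = |E_2 - E_4| = |-13.6057/2² - (-13.6057/4²)|
ΔE₂ = |-3.40142500000 - (-0.85035625000)| = 2.55106875 eV

Since 2.55106875 eV > 0.30612825 eV, the transition 4 → 2 emits the more energetic photon.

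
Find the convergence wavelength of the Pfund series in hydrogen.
2278.1628 nm

The series limit corresponds to the transition from n = ∞ to n = 5.
This is the highest energy (shortest wavelength) transition in the Pfund series.

E_∞ = 0 eV
E_5 = -13.6057 / 5² = -0.5442280000 eV

Energy at series limit:
ΔE = E_∞ - E_5 = 0 - (-0.5442280000) = 0.5442280000 eV
λ = hc/E = 1239.84 eV·nm / 0.5442280000 eV = 2278.1628 nm

This energy equals the ionization energy from the n = 5 state of hydrogen.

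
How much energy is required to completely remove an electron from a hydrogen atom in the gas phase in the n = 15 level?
0.06 eV

The ionization energy is the energy needed to remove the electron completely (n → ∞).

For hydrogen, E_n = -13.6057 eV / n².

At n = 15: E_15 = -13.6057 / 15² = -0.06047 eV
At n = ∞: E_∞ = 0 eV

Ionization energy = E_∞ - E_15 = 0 - (-0.06047) = 0.06047 eV
Ionization energy ≈ 0.06 eV

This is also called the binding energy of the electron in state n = 15.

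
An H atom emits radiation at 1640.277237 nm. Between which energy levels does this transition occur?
n = 12 → n = 4

First, find the photon energy from the wavelength (hc = 1239.84 eV·nm):
E = hc/λ = 1239.84 eV·nm / 1640.277237 nm = 0.75587222 eV

The energy levels of hydrogen satisfy E_n = -13.6057 / n² eV, so an emission n_i → n_f releases
ΔE = 13.6057 × (1/n_f² − 1/n_i²) eV.

Setting ΔE equal to the photon energy:
1/n_f² − 1/n_i² = 0.75587222 / 13.6057 = 0.055555555

Since 1/n_i² must be positive, we need 1/n_f² > 0.055555555, i.e. n_f ≤ 4. For each allowed n_f, solve n_i = (1/n_f² − 0.055555555)^(−1/2) and check whether it is a whole number:
  n_f = 1: 1/n_i² = 1.000000000 − 0.055555555 = 0.944444445 → n_i = 1.029  (not an integer) ✗
  n_f = 2: 1/n_i² = 0.250000000 − 0.055555555 = 0.194444445 → n_i = 2.268  (not an integer) ✗
  n_f = 3: 1/n_i² = 0.111111111 − 0.055555555 = 0.055555556 → n_i = 4.243  (not an integer) ✗
  n_f = 4: 1/n_i² = 0.062500000 − 0.055555555 = 0.006944445 → n_i = 12.000  → integer, n_i = 12 ✓

Only n_f = 4 gives an integer upper level, n_i = 12.

The transition is from n = 12 to n = 4 (emission).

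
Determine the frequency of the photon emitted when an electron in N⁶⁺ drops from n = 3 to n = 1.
1.43291e+17 Hz

First, find the transition energy:
E_3 = -13.6057 × 7² / 3² = -74.075478 eV
E_1 = -13.6057 × 7² / 1² = -666.679300 eV
|ΔE| = |E_1 - E_3| = 592.603822 eV

Convert to Joules: E = 592.603822 eV × (1.602177 × 10⁻¹⁹ J/eV) = 9.4945621e-17 J

Using E = hf:
f = E/h = 9.4945621e-17 J / (6.62607 × 10⁻³⁴ J·s)
f = 1.43291e+17 Hz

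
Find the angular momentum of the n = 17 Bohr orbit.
1.7928e-33 J·s (or 17ℏ)

In the Bohr model, angular momentum is quantized:
L = nℏ

where ℏ = h/(2π) = 1.054572e-34 J·s

For n = 17:
L = 17 × 1.054572e-34 J·s
L = 1.7928e-33 J·s

This can also be written as L = 17ℏ.
The angular momentum is an integer multiple of the reduced Planck constant.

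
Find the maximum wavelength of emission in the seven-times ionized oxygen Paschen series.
29.29 nm

The longest wavelength corresponds to the smallest energy transition in the series.
The Paschen series has all transitions ending at n_f = 3.

For O⁷⁺ (Z = 8), the first line (α-line) is the jump from n = 4 to n = 3:
E_4 = -13.6057 × 8² / 4² = -54.4228 eV
E_3 = -13.6057 × 8² / 3² = -96.7516 eV
ΔE = E_4 - E_3 = 42.3288 eV

λ = hc/E = 1239.84 eV·nm / 42.3288 eV
λ = 29.29 nm

This is the α-line of the Paschen series in O⁷⁺.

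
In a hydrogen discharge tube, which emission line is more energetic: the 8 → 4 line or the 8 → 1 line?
8 → 1

Calculate the energy for each transition:

Transition 8 → 4:
ΔE₁ = |E_4 - E_8| = |-13.6057/4² - (-13.6057/8²)|
ΔE₁ = |-0.850356250 - (-0.212589063)| = 0.637767 eV

Transition 8 → 1:
ΔE₂ = |E_1 - E_8| = |-13.6057/1² - (-13.6057/8²)|
ΔE₂ = |-13.605700000 - (-0.212589063)| = 13.393111 eV

Since 13.393111 eV > 0.637767 eV, the transition 8 → 1 emits the more energetic photon.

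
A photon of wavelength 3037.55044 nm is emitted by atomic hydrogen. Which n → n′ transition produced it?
n = 10 → n = 5

First, find the photon energy from the wavelength (hc = 1239.84 eV·nm):
E = hc/λ = 1239.84 eV·nm / 3037.55044 nm = 0.40817100 eV

The energy levels of hydrogen satisfy E_n = -13.6057 / n² eV, so an emission n_i → n_f releases
ΔE = 13.6057 × (1/n_f² − 1/n_i²) eV.

Setting ΔE equal to the photon energy:
1/n_f² − 1/n_i² = 0.40817100 / 13.6057 = 0.030000000

Since 1/n_i² must be positive, we need 1/n_f² > 0.030000000, i.e. n_f ≤ 5. For each allowed n_f, solve n_i = (1/n_f² − 0.030000000)^(−1/2) and check whether it is a whole number:
  n_f = 1: 1/n_i² = 1.000000000 − 0.030000000 = 0.970000000 → n_i = 1.015  (not an integer) ✗
  n_f = 2: 1/n_i² = 0.250000000 − 0.030000000 = 0.220000000 → n_i = 2.132  (not an integer) ✗
  n_f = 3: 1/n_i² = 0.111111111 − 0.030000000 = 0.081111111 → n_i = 3.511  (not an integer) ✗
  n_f = 4: 1/n_i² = 0.062500000 − 0.030000000 = 0.032500000 → n_i = 5.547  (not an integer) ✗
  n_f = 5: 1/n_i² = 0.040000000 − 0.030000000 = 0.010000000 → n_i = 10.000  → integer, n_i = 10 ✓

Only n_f = 5 gives an integer upper level, n_i = 10.

The transition is from n = 10 to n = 5 (emission).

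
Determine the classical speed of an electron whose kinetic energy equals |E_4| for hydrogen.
5.47e+05 m/s (or 0.18243% of c)

The binding energy at n = 4 for hydrogen is:
E_4 = -13.6057/4² = -0.8503563 eV
|E_4| = 0.8503563 eV

Convert to Joules:
KE = 0.8503563 eV × (1.602177 × 10⁻¹⁹ J/eV) = 1.3624e-19 J

Using KE = ½mv²:
v = √(2·KE/m_e)
v = √(2 × 1.3624e-19 J / 9.10938 × 10⁻³¹ kg)
v = 5.47e+05 m/s

This is approximately 0.18243% the speed of light.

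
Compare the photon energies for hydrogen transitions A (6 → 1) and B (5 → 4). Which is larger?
6 → 1

Calculate the energy for each transition:

Transition 6 → 1:
ΔE₁ = |E_1 - E_6| = |-13.6057/1² - (-13.6057/6²)|
ΔE₁ = |-13.60570000 - (-0.37793611)| = 13.22776 eV

Transition 5 → 4:
ΔE₂ = |E_4 - E_5| = |-13.6057/4² - (-13.6057/5²)|
ΔE₂ = |-0.85035625 - (-0.54422800)| = 0.30613 eV

Since 13.22776 eV > 0.30613 eV, the transition 6 → 1 emits the more energetic photon.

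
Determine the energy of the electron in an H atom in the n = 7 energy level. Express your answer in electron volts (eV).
-0.278 eV

The energy levels of a hydrogen-like atom are given by:
E_n = -13.6057 eV / n²

For n = 7:
E_7 = -13.6057 eV / 7²
E_7 = -13.6057 eV / 49
E_7 = -0.278 eV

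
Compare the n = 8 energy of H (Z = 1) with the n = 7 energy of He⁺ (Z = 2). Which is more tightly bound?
He⁺ at n = 7 (E = -1.11 eV)

Using E_n = -13.6057 Z² / n² eV:

H (Z = 1) at n = 8:
E = -13.6057 × 1² / 8² = -13.6057 × 1 / 64 = -0.21259 eV

He⁺ (Z = 2) at n = 7:
E = -13.6057 × 2² / 7² = -13.6057 × 4 / 49 = -1.11067 eV

Since -1.11067 eV < -0.21259 eV,
He⁺ at n = 7 is more tightly bound (requires more energy to ionize).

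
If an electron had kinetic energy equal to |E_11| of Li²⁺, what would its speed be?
5.96643e+05 m/s (or 0.199% of c)

The binding energy at n = 11 for Li²⁺ is:
E_11 = -13.6057 × 3²/11² = -1.01199421 eV
|E_11| = 1.01199421 eV

Convert to Joules:
KE = 1.01199421 eV × (1.602177 × 10⁻¹⁹ J/eV) = 1.6213938e-19 J

Using KE = ½mv²:
v = √(2·KE/m_e)
v = √(2 × 1.6213938e-19 J / 9.10938 × 10⁻³¹ kg)
v = 5.96643e+05 m/s

This is approximately 0.199% the speed of light.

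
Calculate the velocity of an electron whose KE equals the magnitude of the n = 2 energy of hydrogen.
1.094e+06 m/s (or 0.36487% of c)

The binding energy at n = 2 for hydrogen is:
E_2 = -13.6057/2² = -3.4014250 eV
|E_2| = 3.4014250 eV

Convert to Joules:
KE = 3.4014250 eV × (1.602177 × 10⁻¹⁹ J/eV) = 5.44968e-19 J

Using KE = ½mv²:
v = √(2·KE/m_e)
v = √(2 × 5.44968e-19 J / 9.10938 × 10⁻³¹ kg)
v = 1.094e+06 m/s

This is approximately 0.36487% the speed of light.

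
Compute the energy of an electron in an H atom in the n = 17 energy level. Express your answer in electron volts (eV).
-0.04708 eV

The energy levels of a hydrogen-like atom are given by:
E_n = -13.6057 eV / n²

For n = 17:
E_17 = -13.6057 eV / 17²
E_17 = -13.6057 eV / 289
E_17 = -0.04708 eV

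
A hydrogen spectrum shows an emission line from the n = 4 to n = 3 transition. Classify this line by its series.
Paschen series

The spectral series in hydrogen are named based on the final (lower) energy level:
- Lyman series: n_final = 1 (ultraviolet)
- Balmer series: n_final = 2 (visible/near-UV)
- Paschen series: n_final = 3 (infrared)
- Brackett series: n_final = 4 (infrared)
- Pfund series: n_final = 5 (far infrared)

Since this transition ends at n = 3, it belongs to the Paschen series.

For reference, this 4 → 3 line has photon energy
ΔE = 13.6057 eV × (1/3² - 1/4²) = 0.66138819 eV,
corresponding to wavelength λ = hc/ΔE = 1239.84 eV·nm / 0.66138819 eV = 1874.60 nm in the infrared region.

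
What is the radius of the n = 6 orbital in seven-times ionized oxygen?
0.2381 nm (or 2.3813 Å)

The Bohr radius formula is:
r_n = n² a₀ / Z

where a₀ = 0.0529177 nm is the Bohr radius.

For O⁷⁺ (Z = 8) at n = 6:
r_6 = 6² × 0.0529177 nm / 8
r_6 = 36 × 0.0529177 nm / 8
r_6 = 1.90504 nm / 8
r_6 = 0.2381 nm

The electron orbits at approximately 0.2381 nm from the nucleus.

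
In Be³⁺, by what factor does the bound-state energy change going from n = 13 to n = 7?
3.448980

Using E_n = -13.6057 Z² / n² eV with Z = 4:

E_7 = -13.6057 × 4² / 7² = -217.6912 / 49 = -4.442677551020 eV
E_13 = -13.6057 × 4² / 13² = -217.6912 / 169 = -1.288113609467 eV

The ratio is:
E_7/E_13 = (-4.442677551020) / (-1.288113609467)
E_7/E_13 = (-217.6912/49) / (-217.6912/169)
E_7/E_13 = 169/49
E_7/E_13 = 3.448980
(Note: the Z² factors cancel in the ratio.)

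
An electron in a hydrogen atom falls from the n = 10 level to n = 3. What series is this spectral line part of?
Paschen series

The spectral series in hydrogen are named based on the final (lower) energy level:
- Lyman series: n_final = 1 (ultraviolet)
- Balmer series: n_final = 2 (visible/near-UV)
- Paschen series: n_final = 3 (infrared)
- Brackett series: n_final = 4 (infrared)
- Pfund series: n_final = 5 (far infrared)

Since this transition ends at n = 3, it belongs to the Paschen series.

For reference, this 10 → 3 line has photon energy
ΔE = 13.6057 eV × (1/3² - 1/10²) = 1.375687444 eV,
corresponding to wavelength λ = hc/ΔE = 1239.84 eV·nm / 1.375687444 eV = 901.25123 nm in the infrared region.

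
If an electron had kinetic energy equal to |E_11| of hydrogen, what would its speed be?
1.99e+05 m/s (or 0.06634% of c)

The binding energy at n = 11 for hydrogen is:
E_11 = -13.6057/11² = -0.1124438 eV
|E_11| = 0.1124438 eV

Convert to Joules:
KE = 0.1124438 eV × (1.602177 × 10⁻¹⁹ J/eV) = 1.8015e-20 J

Using KE = ½mv²:
v = √(2·KE/m_e)
v = √(2 × 1.8015e-20 J / 9.10938 × 10⁻³¹ kg)
v = 1.99e+05 m/s

This is approximately 0.06634% the speed of light.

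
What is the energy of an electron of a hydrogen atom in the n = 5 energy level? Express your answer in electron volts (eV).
-0.5442 eV

The energy levels of a hydrogen-like atom are given by:
E_n = -13.6057 eV / n²

For n = 5:
E_5 = -13.6057 eV / 5²
E_5 = -13.6057 eV / 25
E_5 = -0.5442 eV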